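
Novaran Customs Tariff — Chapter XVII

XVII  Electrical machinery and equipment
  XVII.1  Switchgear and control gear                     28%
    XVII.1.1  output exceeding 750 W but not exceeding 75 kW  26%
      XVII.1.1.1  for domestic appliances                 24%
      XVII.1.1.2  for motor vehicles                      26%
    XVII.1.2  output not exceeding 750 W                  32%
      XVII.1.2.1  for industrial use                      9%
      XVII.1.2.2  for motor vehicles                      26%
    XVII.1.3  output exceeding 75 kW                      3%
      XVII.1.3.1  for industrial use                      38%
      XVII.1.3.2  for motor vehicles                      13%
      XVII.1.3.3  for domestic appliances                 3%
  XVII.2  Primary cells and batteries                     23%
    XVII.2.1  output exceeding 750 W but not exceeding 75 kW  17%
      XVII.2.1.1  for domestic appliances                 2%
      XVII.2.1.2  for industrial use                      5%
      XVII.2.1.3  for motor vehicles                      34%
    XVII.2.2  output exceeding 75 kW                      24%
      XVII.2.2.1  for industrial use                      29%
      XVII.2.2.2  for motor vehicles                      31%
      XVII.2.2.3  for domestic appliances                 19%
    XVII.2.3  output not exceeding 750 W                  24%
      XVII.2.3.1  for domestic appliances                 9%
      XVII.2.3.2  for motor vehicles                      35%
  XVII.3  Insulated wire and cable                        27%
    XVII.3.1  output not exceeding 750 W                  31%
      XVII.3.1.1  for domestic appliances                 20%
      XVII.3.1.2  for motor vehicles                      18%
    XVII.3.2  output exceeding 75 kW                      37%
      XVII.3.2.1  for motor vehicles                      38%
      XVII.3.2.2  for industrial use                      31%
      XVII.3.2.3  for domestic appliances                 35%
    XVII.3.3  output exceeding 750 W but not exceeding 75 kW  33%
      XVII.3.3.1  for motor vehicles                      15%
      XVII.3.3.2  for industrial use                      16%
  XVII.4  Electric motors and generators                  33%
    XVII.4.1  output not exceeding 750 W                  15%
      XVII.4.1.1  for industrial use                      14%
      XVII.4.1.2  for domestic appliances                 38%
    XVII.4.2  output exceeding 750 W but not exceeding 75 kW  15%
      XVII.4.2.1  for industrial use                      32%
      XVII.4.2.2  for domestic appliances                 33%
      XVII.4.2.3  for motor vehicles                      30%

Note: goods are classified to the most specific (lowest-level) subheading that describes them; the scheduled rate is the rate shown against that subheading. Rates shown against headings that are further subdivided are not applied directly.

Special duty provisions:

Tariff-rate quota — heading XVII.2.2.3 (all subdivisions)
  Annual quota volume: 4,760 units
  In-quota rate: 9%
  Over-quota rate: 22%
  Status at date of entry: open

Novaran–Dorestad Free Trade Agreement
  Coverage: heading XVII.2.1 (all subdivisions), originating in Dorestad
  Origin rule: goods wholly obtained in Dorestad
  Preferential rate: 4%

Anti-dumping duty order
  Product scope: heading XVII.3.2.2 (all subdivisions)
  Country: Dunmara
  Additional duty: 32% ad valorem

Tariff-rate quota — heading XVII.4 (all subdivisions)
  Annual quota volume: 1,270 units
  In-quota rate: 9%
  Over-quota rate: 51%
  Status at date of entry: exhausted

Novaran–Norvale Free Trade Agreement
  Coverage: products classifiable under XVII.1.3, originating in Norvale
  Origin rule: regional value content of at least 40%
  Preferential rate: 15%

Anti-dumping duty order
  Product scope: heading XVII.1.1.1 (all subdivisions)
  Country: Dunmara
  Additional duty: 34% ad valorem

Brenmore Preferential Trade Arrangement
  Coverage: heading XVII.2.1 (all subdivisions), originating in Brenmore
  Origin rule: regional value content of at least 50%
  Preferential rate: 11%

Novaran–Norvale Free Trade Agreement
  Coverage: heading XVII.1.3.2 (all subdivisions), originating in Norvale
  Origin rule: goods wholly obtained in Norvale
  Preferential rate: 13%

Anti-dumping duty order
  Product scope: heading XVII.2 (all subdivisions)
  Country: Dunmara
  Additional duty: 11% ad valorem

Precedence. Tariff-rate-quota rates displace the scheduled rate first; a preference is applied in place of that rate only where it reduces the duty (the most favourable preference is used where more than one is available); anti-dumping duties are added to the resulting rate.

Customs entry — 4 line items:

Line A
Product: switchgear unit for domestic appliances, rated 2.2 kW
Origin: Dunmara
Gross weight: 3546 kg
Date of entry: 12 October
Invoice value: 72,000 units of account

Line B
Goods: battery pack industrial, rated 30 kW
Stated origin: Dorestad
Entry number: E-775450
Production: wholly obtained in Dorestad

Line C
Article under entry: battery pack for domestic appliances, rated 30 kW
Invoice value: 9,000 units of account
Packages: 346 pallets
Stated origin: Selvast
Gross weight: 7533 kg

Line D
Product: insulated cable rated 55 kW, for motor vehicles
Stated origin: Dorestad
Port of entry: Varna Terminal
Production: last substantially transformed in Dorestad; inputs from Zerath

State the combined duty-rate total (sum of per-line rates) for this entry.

Line A: switchgear unit → XVII.1; rated 2.2 kW → XVII.1.1; for domestic appliances → XVII.1.1.1. Scheduled 24%. anti-dumping (Dunmara, XVII.1.1.1): +34%; total 24% + 34% = 58%. → 58%.
Line B: battery pack → XVII.2; rated 30 kW → XVII.2.1; industrial → XVII.2.1.2. Scheduled 5%. Dorestad agreement on XVII.2.1: wholly obtained → 4% available; preferential 4%. → 4%.
Line C: battery pack → XVII.2; rated 30 kW → XVII.2.1; for domestic appliances → XVII.2.1.1. Scheduled 2%. No special measure applies. → 2%.
Line D: insulated cable → XVII.3; rated 55 kW → XVII.3.3; for motor vehicles → XVII.3.3.1. Scheduled 15%. Dorestad agreement on XVII.2.1: XVII.3.3.1 not covered. → 15%.
Sum: 58% + 4% + 2% + 15% = 79%.

79%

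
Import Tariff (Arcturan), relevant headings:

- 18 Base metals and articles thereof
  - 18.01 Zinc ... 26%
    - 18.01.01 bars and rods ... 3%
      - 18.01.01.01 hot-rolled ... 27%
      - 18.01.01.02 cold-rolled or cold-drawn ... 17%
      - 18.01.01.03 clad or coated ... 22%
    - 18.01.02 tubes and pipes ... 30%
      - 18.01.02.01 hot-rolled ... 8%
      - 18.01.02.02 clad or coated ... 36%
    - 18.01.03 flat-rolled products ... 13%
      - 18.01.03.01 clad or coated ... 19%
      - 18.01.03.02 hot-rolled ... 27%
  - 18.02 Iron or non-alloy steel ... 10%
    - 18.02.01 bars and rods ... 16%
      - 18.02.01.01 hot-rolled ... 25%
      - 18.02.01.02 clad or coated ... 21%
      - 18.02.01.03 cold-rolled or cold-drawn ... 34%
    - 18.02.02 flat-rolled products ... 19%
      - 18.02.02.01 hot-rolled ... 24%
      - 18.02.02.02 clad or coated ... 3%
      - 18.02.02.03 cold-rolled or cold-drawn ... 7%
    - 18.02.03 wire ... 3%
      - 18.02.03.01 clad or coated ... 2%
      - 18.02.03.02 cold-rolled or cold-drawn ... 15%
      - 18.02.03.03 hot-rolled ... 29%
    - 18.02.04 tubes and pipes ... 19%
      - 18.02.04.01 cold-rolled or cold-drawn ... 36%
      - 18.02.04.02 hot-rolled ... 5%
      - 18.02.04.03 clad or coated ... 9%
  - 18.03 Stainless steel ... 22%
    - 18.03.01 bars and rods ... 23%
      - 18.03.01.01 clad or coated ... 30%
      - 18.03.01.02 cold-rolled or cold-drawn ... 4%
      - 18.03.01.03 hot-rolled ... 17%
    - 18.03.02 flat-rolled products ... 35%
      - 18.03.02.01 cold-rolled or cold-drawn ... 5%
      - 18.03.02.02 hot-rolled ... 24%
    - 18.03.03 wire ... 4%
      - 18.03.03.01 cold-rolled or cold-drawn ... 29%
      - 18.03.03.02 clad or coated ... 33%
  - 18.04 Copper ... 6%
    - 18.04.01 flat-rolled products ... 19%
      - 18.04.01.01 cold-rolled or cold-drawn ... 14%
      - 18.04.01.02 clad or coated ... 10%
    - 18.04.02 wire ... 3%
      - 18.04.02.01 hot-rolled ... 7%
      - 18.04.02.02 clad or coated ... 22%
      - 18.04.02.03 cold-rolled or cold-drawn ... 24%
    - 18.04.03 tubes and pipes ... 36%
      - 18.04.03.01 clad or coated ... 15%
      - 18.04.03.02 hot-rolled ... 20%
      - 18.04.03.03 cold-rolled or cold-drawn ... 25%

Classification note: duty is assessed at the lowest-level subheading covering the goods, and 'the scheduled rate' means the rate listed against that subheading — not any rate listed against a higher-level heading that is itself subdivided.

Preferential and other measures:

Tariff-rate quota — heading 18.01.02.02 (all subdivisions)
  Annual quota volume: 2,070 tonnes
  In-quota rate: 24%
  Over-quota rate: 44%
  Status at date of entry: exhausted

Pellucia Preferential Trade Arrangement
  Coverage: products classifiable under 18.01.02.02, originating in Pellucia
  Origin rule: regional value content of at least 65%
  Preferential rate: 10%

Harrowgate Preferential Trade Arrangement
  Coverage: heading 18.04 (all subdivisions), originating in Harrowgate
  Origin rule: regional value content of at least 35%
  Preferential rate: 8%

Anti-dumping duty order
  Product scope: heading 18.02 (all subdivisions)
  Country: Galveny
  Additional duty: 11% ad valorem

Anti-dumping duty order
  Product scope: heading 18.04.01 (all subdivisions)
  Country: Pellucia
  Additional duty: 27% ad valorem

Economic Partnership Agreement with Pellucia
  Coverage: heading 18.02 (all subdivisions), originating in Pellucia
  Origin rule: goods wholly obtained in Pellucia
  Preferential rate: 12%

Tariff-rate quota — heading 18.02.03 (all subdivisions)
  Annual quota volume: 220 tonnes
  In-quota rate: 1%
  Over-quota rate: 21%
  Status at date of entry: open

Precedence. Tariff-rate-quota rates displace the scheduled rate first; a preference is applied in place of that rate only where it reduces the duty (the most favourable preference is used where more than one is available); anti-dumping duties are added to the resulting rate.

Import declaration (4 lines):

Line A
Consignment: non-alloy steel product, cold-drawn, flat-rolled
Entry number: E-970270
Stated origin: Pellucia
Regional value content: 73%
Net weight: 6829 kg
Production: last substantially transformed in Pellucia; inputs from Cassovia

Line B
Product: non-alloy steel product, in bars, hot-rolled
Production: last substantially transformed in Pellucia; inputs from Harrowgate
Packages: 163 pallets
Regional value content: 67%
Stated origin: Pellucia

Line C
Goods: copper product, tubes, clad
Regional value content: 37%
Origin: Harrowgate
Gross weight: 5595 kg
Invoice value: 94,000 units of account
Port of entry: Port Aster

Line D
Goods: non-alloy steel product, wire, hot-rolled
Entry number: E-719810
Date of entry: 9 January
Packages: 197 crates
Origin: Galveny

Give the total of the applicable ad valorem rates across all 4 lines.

52%

Line A: non-alloy steel → 18.02; flat-rolled → 18.02.02; cold-drawn → 18.02.02.03. Scheduled 7%. Pellucia agreement on 18.01.02.02: 18.02.02.03 not covered; Pellucia agreement on 18.02: not wholly obtained. → 7%.
Line B: non-alloy steel → 18.02; in bars → 18.02.01; hot-rolled → 18.02.01.01. Scheduled 25%. Pellucia agreement on 18.01.02.02: 18.02.01.01 not covered; Pellucia agreement on 18.02: not wholly obtained. → 25%.
Line C: copper → 18.04; tubes → 18.04.03; clad → 18.04.03.01. Scheduled 15%. Harrowgate agreement on 18.04: RVC ≥ 35% → 8% available; preferential 8%. → 8%.
Line D: non-alloy steel → 18.02; wire → 18.02.03; hot-rolled → 18.02.03.03. Scheduled 29%. quota on 18.02.03 open → in-quota 1%; anti-dumping (Galveny, 18.02): +11%; total 1% + 11% = 12%. → 12%.
Sum: 7% + 25% + 8% + 12% = 52%.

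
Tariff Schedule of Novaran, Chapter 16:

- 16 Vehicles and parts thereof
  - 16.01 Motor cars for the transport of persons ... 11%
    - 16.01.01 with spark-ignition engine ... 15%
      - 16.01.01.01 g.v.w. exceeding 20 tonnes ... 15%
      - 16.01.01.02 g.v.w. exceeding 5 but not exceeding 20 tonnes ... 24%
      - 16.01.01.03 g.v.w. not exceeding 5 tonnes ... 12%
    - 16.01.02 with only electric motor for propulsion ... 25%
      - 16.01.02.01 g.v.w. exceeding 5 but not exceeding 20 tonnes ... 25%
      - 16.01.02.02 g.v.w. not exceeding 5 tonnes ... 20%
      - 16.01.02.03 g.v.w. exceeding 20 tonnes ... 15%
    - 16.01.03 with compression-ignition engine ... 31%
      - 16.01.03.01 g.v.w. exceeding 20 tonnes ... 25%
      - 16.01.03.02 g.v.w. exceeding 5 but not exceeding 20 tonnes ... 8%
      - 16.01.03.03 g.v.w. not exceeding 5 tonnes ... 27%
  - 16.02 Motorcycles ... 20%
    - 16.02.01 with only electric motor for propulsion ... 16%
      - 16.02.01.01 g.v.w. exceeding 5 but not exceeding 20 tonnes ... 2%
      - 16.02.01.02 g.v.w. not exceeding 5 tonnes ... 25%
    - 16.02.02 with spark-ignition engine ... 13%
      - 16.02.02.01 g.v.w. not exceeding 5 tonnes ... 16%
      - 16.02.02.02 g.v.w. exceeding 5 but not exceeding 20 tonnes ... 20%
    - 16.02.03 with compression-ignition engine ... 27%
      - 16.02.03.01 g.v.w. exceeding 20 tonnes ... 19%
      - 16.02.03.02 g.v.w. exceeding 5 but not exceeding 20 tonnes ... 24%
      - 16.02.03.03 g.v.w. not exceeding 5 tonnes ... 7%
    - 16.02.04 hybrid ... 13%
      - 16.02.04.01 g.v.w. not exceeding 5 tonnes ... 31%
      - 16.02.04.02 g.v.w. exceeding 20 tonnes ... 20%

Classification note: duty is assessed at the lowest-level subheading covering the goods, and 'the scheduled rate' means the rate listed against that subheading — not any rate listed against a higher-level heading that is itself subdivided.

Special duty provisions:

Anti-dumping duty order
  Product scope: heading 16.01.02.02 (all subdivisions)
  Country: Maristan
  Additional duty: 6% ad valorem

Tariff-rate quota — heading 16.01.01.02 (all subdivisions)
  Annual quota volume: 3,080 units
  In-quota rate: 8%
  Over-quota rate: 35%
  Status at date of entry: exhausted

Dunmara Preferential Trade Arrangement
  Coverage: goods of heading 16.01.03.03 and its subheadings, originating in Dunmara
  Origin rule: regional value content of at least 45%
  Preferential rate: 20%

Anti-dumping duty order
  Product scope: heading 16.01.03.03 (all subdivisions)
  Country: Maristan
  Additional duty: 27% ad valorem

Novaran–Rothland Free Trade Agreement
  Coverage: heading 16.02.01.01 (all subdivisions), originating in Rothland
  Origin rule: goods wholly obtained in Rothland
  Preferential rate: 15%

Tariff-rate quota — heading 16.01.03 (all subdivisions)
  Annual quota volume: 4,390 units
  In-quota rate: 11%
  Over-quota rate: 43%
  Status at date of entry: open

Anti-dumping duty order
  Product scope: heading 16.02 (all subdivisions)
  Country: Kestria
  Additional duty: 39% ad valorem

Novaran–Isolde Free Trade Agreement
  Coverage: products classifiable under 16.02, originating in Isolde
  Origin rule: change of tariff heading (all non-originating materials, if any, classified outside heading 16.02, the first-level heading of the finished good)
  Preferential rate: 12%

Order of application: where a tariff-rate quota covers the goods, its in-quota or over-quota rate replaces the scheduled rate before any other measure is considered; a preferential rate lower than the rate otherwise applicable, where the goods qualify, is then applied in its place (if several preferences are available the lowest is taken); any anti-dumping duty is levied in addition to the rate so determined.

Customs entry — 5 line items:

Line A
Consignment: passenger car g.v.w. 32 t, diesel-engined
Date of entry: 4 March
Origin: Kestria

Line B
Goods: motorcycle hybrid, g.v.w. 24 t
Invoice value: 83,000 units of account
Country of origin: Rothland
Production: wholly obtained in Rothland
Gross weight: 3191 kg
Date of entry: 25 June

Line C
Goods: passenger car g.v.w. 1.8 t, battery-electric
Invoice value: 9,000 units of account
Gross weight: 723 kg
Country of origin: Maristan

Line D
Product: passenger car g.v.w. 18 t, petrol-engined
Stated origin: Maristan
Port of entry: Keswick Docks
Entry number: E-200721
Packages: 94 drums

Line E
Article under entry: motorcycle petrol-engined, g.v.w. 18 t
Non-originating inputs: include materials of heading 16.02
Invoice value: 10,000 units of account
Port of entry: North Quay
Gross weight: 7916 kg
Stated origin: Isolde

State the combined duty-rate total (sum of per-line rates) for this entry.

Line A: passenger car → 16.01; diesel-engined → 16.01.03; g.v.w. 32 t → 16.01.03.01. Scheduled 25%. quota on 16.01.03 open → in-quota 11%. → 11%.
Line B: motorcycle → 16.02; hybrid → 16.02.04; g.v.w. 24 t → 16.02.04.02. Scheduled 20%. Rothland agreement on 16.02.01.01: 16.02.04.02 not covered. → 20%.
Line C: passenger car → 16.01; battery-electric → 16.01.02; g.v.w. 1.8 t → 16.01.02.02. Scheduled 20%. anti-dumping (Maristan, 16.01.02.02): +6%; total 20% + 6% = 26%. → 26%.
Line D: passenger car → 16.01; petrol-engined → 16.01.01; g.v.w. 18 t → 16.01.01.02. Scheduled 24%. quota on 16.01.01.02 exhausted → over-quota 35%. → 35%.
Line E: motorcycle → 16.02; petrol-engined → 16.02.02; g.v.w. 18 t → 16.02.02.02. Scheduled 20%. Isolde agreement on 16.02: CTH not met. → 20%.
Sum: 11% + 20% + 26% + 35% + 20% = 112%.

112%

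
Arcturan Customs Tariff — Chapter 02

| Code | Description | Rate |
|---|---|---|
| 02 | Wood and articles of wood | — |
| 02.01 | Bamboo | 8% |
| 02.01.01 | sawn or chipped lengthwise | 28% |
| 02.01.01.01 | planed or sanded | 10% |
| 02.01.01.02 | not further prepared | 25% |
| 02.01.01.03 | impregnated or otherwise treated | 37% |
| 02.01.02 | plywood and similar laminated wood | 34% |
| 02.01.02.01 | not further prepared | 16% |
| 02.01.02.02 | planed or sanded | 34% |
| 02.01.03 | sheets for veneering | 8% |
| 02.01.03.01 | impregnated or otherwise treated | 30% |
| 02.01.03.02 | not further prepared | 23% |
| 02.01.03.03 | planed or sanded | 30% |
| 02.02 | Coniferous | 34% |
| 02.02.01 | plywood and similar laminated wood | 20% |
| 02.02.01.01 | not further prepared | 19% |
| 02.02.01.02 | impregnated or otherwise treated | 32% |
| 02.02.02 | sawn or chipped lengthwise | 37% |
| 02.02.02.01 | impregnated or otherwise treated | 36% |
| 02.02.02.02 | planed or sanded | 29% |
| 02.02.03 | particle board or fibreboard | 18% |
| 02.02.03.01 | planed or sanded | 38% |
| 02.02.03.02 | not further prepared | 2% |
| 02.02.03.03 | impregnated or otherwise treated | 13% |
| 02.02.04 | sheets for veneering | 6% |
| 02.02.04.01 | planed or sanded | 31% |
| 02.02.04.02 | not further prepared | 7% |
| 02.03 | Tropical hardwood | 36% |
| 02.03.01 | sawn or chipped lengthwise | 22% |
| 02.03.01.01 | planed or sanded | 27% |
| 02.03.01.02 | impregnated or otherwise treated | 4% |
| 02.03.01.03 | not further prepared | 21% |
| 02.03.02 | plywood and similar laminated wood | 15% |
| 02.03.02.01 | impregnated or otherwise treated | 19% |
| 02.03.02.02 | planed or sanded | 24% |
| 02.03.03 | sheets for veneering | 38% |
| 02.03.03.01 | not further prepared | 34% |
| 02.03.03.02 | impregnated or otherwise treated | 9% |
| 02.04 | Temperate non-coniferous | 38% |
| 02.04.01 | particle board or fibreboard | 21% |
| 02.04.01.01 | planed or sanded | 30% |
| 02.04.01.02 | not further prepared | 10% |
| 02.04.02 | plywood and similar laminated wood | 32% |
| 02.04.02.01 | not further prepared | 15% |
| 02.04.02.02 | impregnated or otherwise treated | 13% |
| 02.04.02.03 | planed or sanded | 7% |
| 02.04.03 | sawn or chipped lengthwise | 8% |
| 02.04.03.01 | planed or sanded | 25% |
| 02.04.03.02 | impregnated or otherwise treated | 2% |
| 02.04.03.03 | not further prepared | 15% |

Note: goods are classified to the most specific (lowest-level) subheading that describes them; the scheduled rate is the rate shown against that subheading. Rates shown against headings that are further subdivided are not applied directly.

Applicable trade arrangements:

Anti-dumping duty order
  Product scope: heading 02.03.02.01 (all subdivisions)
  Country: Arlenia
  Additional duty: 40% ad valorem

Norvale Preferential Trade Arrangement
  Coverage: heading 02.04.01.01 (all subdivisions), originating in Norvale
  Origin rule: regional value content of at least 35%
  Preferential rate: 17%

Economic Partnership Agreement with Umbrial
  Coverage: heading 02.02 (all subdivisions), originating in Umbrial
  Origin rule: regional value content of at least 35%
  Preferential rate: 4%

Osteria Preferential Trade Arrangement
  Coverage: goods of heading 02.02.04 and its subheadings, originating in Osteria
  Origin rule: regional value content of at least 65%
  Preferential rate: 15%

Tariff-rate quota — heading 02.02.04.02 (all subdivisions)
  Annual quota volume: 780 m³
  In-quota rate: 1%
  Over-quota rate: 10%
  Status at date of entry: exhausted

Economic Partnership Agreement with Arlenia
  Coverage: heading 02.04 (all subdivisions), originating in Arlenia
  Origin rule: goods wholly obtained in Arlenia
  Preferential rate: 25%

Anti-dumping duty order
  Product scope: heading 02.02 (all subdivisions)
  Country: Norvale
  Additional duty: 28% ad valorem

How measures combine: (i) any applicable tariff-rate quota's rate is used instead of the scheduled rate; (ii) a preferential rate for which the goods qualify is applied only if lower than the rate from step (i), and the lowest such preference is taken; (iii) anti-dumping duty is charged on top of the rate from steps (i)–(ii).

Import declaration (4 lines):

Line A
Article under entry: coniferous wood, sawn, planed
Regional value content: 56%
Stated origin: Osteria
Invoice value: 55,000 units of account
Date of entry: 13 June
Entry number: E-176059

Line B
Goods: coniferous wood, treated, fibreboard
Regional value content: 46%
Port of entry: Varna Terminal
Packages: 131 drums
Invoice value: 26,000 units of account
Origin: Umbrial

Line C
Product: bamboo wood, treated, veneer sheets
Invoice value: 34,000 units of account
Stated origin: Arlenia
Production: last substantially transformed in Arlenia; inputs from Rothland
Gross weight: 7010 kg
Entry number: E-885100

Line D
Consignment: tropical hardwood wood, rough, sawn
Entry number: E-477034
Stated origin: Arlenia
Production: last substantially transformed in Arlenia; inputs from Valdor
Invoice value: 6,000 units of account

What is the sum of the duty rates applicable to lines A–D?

84%

Line A: coniferous → 02.02; sawn → 02.02.02; planed → 02.02.02.02. Scheduled 29%. Osteria agreement on 02.02.04: 02.02.02.02 not covered. → 29%.
Line B: coniferous → 02.02; fibreboard → 02.02.03; treated → 02.02.03.03. Scheduled 13%. Umbrial agreement on 02.02: RVC ≥ 35% → 4% available; preferential 4%. → 4%.
Line C: bamboo → 02.01; veneer sheets → 02.01.03; treated → 02.01.03.01. Scheduled 30%. Arlenia agreement on 02.04: 02.01.03.01 not covered. → 30%.
Line D: tropical hardwood → 02.03; sawn → 02.03.01; rough → 02.03.01.03. Scheduled 21%. Arlenia agreement on 02.04: 02.03.01.03 not covered. → 21%.
Sum: 29% + 4% + 30% + 21% = 84%.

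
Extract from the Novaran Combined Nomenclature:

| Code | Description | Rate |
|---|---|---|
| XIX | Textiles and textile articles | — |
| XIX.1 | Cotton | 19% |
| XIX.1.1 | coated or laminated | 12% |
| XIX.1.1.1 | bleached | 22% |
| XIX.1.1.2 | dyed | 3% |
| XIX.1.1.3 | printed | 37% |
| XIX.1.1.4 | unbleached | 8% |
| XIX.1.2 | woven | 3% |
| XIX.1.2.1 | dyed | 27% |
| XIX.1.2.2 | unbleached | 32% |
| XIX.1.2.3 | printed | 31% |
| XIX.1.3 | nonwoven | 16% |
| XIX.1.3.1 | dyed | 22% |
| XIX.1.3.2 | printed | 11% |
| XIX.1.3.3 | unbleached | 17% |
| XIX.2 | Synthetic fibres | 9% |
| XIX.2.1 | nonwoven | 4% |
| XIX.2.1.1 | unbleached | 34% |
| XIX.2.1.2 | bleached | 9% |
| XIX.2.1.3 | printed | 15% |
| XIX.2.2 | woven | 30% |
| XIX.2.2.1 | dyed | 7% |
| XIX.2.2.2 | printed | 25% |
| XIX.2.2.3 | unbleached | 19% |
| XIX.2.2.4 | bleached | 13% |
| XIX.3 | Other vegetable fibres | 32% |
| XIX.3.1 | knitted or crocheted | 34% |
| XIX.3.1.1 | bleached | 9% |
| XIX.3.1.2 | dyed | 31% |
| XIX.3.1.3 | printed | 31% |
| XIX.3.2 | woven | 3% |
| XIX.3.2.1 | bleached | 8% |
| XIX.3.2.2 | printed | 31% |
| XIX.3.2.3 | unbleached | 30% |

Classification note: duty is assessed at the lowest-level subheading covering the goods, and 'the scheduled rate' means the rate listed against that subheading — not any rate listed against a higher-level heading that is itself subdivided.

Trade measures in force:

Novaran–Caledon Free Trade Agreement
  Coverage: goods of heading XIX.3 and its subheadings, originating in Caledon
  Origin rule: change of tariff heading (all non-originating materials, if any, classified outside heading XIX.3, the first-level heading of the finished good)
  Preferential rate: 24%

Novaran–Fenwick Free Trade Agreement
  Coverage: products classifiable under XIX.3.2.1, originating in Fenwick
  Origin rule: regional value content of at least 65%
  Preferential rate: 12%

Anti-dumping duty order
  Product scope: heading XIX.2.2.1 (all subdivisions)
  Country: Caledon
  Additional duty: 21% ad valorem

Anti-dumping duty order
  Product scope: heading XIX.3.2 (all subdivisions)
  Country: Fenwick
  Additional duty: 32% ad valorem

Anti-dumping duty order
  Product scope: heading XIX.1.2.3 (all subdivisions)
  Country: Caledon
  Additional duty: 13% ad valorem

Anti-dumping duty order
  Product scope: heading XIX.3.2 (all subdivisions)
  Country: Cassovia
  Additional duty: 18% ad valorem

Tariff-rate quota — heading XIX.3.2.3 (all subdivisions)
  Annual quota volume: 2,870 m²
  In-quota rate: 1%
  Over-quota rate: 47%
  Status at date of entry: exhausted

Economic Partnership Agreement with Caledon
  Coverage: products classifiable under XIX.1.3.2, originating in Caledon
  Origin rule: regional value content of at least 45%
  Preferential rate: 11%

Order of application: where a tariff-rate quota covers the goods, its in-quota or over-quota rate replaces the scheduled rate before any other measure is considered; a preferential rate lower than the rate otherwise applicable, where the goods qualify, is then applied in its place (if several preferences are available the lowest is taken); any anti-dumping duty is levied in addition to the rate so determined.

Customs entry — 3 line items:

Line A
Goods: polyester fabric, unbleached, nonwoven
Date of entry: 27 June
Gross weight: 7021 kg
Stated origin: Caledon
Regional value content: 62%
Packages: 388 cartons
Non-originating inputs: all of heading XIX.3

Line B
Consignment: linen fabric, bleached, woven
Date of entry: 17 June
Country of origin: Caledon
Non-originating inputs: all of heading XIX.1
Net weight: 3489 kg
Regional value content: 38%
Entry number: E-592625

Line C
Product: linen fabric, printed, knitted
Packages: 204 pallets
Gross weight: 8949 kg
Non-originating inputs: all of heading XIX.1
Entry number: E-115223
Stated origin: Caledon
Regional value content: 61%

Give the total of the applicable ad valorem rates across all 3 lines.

66%

Line A: polyester → XIX.2; nonwoven → XIX.2.1; unbleached → XIX.2.1.1. Scheduled 34%. Caledon agreement on XIX.3: XIX.2.1.1 not covered; Caledon agreement on XIX.1.3.2: XIX.2.1.1 not covered. → 34%.
Line B: linen → XIX.3; woven → XIX.3.2; bleached → XIX.3.2.1. Scheduled 8%. Caledon agreement on XIX.3: CTH met → 24% available; Caledon agreement on XIX.1.3.2: XIX.3.2.1 not covered; preference 24% not lower than 8% → no reduction. → 8%.
Line C: linen → XIX.3; knitted → XIX.3.1; printed → XIX.3.1.3. Scheduled 31%. Caledon agreement on XIX.3: CTH met → 24% available; Caledon agreement on XIX.1.3.2: XIX.3.1.3 not covered; preferential 24%. → 24%.
Sum: 34% + 8% + 24% = 66%.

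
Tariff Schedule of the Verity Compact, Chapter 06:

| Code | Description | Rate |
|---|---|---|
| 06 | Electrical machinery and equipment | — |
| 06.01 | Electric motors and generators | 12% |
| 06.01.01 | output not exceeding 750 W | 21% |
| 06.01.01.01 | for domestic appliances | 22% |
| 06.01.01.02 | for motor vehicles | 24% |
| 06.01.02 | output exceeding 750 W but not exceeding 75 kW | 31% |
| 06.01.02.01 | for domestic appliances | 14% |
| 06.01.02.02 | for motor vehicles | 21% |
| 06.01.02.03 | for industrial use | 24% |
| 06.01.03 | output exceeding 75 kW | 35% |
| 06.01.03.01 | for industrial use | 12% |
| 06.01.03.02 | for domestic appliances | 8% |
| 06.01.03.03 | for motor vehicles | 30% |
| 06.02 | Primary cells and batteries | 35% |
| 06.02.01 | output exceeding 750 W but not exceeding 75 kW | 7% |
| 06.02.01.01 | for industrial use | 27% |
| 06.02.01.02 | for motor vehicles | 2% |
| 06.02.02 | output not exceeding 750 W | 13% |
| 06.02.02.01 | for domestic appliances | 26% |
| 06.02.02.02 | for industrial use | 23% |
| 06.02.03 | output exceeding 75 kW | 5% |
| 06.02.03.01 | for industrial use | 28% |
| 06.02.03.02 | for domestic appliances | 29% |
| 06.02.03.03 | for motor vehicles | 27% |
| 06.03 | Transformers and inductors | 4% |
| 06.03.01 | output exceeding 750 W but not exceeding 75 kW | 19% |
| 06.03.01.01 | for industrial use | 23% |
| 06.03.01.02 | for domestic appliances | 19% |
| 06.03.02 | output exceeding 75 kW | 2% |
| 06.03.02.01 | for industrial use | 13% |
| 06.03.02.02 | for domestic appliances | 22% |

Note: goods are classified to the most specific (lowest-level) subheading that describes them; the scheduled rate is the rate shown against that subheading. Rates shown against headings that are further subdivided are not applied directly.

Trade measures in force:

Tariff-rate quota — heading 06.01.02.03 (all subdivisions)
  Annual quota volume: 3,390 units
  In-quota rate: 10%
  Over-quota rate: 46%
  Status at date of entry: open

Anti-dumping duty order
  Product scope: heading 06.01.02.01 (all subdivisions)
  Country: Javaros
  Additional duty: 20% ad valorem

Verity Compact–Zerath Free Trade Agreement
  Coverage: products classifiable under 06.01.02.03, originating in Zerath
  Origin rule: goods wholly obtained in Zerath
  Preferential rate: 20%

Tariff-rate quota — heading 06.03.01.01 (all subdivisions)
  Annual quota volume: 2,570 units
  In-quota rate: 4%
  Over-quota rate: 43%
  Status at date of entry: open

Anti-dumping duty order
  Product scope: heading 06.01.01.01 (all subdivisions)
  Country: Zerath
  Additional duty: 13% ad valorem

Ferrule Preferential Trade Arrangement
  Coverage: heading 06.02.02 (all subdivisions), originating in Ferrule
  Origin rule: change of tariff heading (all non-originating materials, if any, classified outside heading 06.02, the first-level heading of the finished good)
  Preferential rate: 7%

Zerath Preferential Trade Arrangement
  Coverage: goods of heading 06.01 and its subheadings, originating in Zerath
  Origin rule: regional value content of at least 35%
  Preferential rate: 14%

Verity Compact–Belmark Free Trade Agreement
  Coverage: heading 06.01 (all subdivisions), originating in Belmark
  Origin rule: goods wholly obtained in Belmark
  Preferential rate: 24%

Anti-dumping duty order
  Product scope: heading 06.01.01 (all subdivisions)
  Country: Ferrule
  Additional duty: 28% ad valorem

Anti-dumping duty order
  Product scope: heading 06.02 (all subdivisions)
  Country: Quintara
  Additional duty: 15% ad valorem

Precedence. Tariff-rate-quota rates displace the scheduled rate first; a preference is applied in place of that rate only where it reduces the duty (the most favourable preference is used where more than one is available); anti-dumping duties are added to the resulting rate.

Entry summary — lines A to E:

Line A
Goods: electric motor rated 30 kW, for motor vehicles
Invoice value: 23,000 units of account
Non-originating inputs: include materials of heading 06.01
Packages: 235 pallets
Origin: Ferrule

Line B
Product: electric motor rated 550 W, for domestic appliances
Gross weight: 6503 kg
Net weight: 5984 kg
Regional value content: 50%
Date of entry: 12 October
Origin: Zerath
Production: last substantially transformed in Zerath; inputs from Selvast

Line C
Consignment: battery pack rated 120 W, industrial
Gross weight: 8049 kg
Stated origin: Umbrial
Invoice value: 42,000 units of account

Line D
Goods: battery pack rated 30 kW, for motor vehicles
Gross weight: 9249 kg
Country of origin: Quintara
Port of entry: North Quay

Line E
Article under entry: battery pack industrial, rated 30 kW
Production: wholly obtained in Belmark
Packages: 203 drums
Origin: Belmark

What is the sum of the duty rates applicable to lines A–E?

Line A: electric motor → 06.01; rated 30 kW → 06.01.02; for motor vehicles → 06.01.02.02. Scheduled 21%. Ferrule agreement on 06.02.02: 06.01.02.02 not covered. → 21%.
Line B: electric motor → 06.01; rated 550 W → 06.01.01; for domestic appliances → 06.01.01.01. Scheduled 22%. Zerath agreement on 06.01.02.03: 06.01.01.01 not covered; Zerath agreement on 06.01: RVC ≥ 35% → 14% available; preferential 14%; anti-dumping (Zerath, 06.01.01.01): +13%; total 14% + 13% = 27%. → 27%.
Line C: battery pack → 06.02; rated 120 W → 06.02.02; industrial → 06.02.02.02. Scheduled 23%. No special measure applies. → 23%.
Line D: battery pack → 06.02; rated 30 kW → 06.02.01; for motor vehicles → 06.02.01.02. Scheduled 2%. anti-dumping (Quintara, 06.02): +15%; total 2% + 15% = 17%. → 17%.
Line E: battery pack → 06.02; rated 30 kW → 06.02.01; industrial → 06.02.01.01. Scheduled 27%. Belmark agreement on 06.01: 06.02.01.01 not covered. → 27%.
Sum: 21% + 27% + 23% + 17% + 27% = 115%.

115%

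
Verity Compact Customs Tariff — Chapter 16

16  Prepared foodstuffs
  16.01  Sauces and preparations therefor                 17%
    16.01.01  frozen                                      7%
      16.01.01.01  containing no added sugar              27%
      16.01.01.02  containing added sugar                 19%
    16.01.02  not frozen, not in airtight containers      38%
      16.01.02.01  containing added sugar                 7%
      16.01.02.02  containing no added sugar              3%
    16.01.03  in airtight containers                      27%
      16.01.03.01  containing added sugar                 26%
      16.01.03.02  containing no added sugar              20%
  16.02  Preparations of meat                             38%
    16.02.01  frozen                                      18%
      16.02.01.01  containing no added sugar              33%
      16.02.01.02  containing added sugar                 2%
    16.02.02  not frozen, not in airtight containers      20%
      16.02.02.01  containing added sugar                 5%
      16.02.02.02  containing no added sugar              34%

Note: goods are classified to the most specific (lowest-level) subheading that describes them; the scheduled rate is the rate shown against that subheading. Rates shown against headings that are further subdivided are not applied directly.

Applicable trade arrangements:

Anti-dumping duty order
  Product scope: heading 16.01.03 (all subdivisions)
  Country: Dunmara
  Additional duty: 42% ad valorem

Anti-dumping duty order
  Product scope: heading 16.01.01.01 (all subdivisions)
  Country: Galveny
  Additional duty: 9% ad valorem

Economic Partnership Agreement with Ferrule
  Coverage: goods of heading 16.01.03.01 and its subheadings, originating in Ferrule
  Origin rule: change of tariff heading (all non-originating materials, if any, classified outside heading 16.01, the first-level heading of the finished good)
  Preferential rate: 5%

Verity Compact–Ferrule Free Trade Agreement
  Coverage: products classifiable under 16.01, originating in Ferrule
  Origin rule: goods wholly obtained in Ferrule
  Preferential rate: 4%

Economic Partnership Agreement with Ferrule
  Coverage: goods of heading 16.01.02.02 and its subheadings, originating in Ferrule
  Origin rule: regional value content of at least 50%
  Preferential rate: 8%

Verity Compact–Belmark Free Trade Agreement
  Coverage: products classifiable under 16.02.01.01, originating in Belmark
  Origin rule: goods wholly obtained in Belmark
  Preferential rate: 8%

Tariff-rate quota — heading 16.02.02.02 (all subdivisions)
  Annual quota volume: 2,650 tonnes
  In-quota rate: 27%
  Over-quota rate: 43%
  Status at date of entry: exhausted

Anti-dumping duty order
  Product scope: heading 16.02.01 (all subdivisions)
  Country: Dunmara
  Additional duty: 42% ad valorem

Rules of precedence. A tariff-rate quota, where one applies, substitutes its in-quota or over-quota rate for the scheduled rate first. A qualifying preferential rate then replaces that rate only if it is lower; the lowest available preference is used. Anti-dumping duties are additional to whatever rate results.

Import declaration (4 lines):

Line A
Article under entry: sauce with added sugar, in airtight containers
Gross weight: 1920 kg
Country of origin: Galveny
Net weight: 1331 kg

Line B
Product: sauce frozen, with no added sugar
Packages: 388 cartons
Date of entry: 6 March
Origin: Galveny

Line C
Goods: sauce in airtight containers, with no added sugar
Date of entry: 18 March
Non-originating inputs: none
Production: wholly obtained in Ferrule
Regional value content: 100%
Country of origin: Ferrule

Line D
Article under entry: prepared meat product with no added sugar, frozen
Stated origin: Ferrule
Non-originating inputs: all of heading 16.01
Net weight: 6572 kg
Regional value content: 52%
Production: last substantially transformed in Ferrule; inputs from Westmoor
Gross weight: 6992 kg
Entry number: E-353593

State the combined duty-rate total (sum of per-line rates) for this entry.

Line A: sauce → 16.01; in airtight containers → 16.01.03; with added sugar → 16.01.03.01. Scheduled 26%. No special measure applies. → 26%.
Line B: sauce → 16.01; frozen → 16.01.01; with no added sugar → 16.01.01.01. Scheduled 27%. anti-dumping (Galveny, 16.01.01.01): +9%; total 27% + 9% = 36%. → 36%.
Line C: sauce → 16.01; in airtight containers → 16.01.03; with no added sugar → 16.01.03.02. Scheduled 20%. Ferrule agreement on 16.01.03.01: 16.01.03.02 not covered; Ferrule agreement on 16.01: wholly obtained → 4% available; Ferrule agreement on 16.01.02.02: 16.01.03.02 not covered; preferential 4%. → 4%.
Line D: prepared meat product → 16.02; frozen → 16.02.01; with no added sugar → 16.02.01.01. Scheduled 33%. Ferrule agreement on 16.01.03.01: 16.02.01.01 not covered; Ferrule agreement on 16.01: 16.02.01.01 not covered; Ferrule agreement on 16.01.02.02: 16.02.01.01 not covered. → 33%.
Sum: 26% + 36% + 4% + 33% = 99%.

99%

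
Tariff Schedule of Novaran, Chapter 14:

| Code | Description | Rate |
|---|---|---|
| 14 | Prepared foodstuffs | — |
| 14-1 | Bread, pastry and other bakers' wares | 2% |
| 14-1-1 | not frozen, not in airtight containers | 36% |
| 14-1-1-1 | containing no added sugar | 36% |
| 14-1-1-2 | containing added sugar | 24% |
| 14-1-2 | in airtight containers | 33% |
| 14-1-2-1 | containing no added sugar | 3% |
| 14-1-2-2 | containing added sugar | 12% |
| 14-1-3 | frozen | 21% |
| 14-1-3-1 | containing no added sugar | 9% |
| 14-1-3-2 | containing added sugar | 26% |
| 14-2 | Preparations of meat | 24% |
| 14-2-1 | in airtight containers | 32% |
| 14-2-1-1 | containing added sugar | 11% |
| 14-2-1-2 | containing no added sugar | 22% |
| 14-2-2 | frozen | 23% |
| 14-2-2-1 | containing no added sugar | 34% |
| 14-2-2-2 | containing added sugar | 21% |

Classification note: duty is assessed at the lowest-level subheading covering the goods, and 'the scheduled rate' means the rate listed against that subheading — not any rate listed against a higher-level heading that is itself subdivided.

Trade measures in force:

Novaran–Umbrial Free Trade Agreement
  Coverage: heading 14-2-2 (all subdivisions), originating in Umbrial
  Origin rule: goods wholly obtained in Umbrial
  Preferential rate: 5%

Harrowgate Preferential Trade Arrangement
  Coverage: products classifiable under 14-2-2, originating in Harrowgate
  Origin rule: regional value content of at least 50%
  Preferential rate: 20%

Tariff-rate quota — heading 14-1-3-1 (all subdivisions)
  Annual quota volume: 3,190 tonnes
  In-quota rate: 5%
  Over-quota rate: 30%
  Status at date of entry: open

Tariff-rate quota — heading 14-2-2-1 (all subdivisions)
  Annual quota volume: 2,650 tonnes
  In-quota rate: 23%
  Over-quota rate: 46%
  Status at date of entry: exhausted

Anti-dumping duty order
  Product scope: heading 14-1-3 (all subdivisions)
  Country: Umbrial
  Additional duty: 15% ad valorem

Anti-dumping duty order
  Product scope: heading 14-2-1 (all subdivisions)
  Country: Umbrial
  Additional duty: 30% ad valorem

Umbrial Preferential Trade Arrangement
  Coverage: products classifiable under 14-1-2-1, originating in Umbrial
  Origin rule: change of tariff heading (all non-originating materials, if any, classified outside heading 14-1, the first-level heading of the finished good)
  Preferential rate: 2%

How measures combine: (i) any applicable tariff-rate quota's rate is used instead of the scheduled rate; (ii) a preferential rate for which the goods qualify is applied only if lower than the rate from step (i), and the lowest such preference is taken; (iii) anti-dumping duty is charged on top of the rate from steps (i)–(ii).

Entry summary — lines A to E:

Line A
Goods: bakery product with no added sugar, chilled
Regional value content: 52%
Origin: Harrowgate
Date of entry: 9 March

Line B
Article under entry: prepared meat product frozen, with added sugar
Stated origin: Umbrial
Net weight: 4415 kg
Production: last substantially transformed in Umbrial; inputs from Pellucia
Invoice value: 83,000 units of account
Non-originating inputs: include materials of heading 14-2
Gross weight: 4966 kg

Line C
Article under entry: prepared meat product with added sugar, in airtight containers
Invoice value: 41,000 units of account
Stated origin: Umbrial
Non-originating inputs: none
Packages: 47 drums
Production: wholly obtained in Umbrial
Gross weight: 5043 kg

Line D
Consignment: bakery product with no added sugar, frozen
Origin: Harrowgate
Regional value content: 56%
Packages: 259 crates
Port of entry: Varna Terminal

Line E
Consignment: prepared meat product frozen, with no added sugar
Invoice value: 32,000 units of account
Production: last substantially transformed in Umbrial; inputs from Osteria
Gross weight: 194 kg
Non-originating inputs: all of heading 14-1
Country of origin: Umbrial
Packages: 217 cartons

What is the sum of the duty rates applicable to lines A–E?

Line A: bakery product → 14-1; chilled → 14-1-1; with no added sugar → 14-1-1-1. Scheduled 36%. Harrowgate agreement on 14-2-2: 14-1-1-1 not covered. → 36%.
Line B: prepared meat product → 14-2; frozen → 14-2-2; with added sugar → 14-2-2-2. Scheduled 21%. Umbrial agreement on 14-2-2: not wholly obtained; Umbrial agreement on 14-1-2-1: 14-2-2-2 not covered. → 21%.
Line C: prepared meat product → 14-2; in airtight containers → 14-2-1; with added sugar → 14-2-1-1. Scheduled 11%. Umbrial agreement on 14-2-2: 14-2-1-1 not covered; Umbrial agreement on 14-1-2-1: 14-2-1-1 not covered; anti-dumping (Umbrial, 14-2-1): +30%; total 11% + 30% = 41%. → 41%.
Line D: bakery product → 14-1; frozen → 14-1-3; with no added sugar → 14-1-3-1. Scheduled 9%. quota on 14-1-3-1 open → in-quota 5%; Harrowgate agreement on 14-2-2: 14-1-3-1 not covered. → 5%.
Line E: prepared meat product → 14-2; frozen → 14-2-2; with no added sugar → 14-2-2-1. Scheduled 34%. quota on 14-2-2-1 exhausted → over-quota 46%; Umbrial agreement on 14-2-2: not wholly obtained; Umbrial agreement on 14-1-2-1: 14-2-2-1 not covered. → 46%.
Sum: 36% + 21% + 41% + 5% + 46% = 149%.

149%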